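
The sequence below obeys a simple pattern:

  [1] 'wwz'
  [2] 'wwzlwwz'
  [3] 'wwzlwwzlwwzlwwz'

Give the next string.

s(k+1) = s(k)·l·s(k) — each term doubles the last with 'l' between the halves.
Doubling wwzlwwzlwwzlwwz with 'l' between the halves:

wwzlwwzlwwzlwwzlwwzlwwzlwwzlwwz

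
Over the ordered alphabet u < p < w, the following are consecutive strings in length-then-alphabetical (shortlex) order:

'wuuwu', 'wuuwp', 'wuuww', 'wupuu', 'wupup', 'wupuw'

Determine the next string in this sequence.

Find the rightmost character of wupuw below w, bump it to the next letter, and reset everything to its right to u.

wuppu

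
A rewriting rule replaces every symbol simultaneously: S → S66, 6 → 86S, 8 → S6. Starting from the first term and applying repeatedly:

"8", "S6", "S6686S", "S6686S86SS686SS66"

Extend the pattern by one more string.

S6686S86SS686SS66S686SS66S6686SS686SS66S6686S86S

φ(S6686S86SS686SS66) expands symbol-by-symbol to S66 86S 86S S6 86S S66 S6 86S S66 S66 86S S6 86S S66 S66 86S 86S; joining the 17 pieces gives the next term.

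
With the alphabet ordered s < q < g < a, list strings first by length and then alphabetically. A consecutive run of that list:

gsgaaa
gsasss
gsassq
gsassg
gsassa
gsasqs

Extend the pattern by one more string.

Find the rightmost character of gsasqs below a, bump it to the next letter, and reset everything to its right to s.

gsasqq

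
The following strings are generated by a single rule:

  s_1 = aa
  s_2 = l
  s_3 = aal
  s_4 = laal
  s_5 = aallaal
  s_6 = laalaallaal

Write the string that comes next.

This is a Fibonacci-style word recurrence s(k) = s(k−2)·s(k−1): e.g. aa·l = aal.
Continuing: aallaal · laalaallaal gives term 7.

aallaallaalaallaal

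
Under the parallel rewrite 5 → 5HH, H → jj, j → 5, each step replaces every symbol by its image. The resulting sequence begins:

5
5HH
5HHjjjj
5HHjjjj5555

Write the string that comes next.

5HHjjjj55555HH5HH5HH5HH

Expanding 5HHjjjj5555: 5→5HH, H→jj, H→jj, j→5, j→5, j→5, j→5, 5→5HH, 5→5HH, 5→5HH, 5→5HH. Concatenated: 5HH jj jj 5 5 5 5 5HH 5HH 5HH 5HH.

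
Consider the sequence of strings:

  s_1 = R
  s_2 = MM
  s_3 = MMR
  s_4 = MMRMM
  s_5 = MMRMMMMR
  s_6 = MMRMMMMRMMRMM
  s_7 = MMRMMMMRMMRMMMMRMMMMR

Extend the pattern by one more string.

This is a Fibonacci-style word recurrence s(k) = s(k−1)·s(k−2): e.g. MM·R = MMR.
So term 8 is MMRMMMMRMMRMMMMRMMMMR·MMRMMMMRMMRMM.

MMRMMMMRMMRMMMMRMMMMRMMRMMMMRMMRMM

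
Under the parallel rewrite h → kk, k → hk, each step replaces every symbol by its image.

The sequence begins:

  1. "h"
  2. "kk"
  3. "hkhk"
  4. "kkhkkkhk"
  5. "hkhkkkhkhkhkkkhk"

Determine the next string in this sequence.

Rewriting the 16 symbols of hkhkkkhkhkhkkkhk one by one yields kk hk kk hk hk hk kk hk kk hk kk hk hk hk kk hk; concatenated:

kkhkkkhkhkhkkkhkkkhkkkhkhkhkkkhk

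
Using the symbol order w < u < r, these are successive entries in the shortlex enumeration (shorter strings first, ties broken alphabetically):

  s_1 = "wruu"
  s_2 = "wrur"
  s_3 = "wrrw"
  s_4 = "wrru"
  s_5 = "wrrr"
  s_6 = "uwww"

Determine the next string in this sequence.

uwwu

Treat uwww as a base-3 numeral over the given alphabet and add one, carrying through any trailing r's.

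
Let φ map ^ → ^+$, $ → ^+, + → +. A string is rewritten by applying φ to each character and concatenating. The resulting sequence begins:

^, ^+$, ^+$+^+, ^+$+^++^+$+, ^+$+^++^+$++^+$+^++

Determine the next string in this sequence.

Rewriting the 19 symbols of ^+$+^++^+$++^+$+^++ one by one yields ^+$ + ^+ + ^+$ + + ^+$ + ^+ + + ^+$ + ^+ + ^+$ + +; concatenated:

^+$+^++^+$++^+$+^+++^+$+^++^+$++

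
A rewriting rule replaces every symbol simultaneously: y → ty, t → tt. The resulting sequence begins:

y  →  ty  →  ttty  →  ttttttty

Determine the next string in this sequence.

Apply φ to ttttttty symbol by symbol: t→tt, t→tt, t→tt, t→tt, t→tt, t→tt, t→tt, y→ty; joined: tt tt tt tt tt tt tt ty.

ttttttttttttttty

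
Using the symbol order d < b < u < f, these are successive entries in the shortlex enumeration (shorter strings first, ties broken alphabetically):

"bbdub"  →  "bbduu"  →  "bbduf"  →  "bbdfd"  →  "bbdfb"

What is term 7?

Stepping forward 2 times from bbdfb: bbdfb → bbdfu, then the target.

bbdff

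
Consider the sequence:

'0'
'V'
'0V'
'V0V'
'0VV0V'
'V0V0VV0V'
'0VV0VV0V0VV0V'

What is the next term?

This is a Fibonacci-style word recurrence s(k) = s(k−2)·s(k−1): e.g. 0·V = 0V.
Continuing: V0V0VV0V · 0VV0VV0V0VV0V gives term 8.

V0V0VV0V0VV0VV0V0VV0V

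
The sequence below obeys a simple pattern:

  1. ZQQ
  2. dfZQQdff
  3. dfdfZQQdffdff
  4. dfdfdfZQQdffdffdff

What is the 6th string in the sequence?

Every step adds df to the front and dff to the end of the previous string.
From dfdfdfZQQdffdffdff, 2 further steps: dfdfdfZQQdffdffdff → dfdfdfdfZQQdffdffdffdff → (answer).

dfdfdfdfdfZQQdffdffdffdffdff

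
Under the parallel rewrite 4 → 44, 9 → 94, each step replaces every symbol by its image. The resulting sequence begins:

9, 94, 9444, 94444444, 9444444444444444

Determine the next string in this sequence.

94444444444444444444444444444444

Applying the rule to each of the 16 symbols of 9444444444444444 gives the pieces 94 44 44 44 44 44 44 44 44 44 44 44 44 44 44 44, which concatenate to the answer.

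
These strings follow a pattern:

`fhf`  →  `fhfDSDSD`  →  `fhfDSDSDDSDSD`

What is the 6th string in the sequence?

fhfDSDSDDSDSDDSDSDDSDSDDSDSD

Every step adds DSDSD to the end: s(k+1) = s(k)·DSDSD.
From fhfDSDSDDSDSD, 3 further steps: fhfDSDSDDSDSD → fhfDSDSDDSDSDDSDSD → fhfDSDSDDSDSDDSDSDDSDSD → (answer).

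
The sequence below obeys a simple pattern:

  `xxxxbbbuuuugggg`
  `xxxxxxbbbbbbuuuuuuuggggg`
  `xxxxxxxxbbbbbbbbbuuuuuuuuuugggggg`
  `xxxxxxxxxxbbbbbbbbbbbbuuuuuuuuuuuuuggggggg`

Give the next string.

xxxxxxxxxxxxbbbbbbbbbbbbbbbuuuuuuuuuuuuuuuugggggggg

Term n consists of 2n+2 x's, followed by 3n b's, followed by 3n+1 u's, followed by n+3 g's (n = 1, 2, …).
Setting n = 5 gives 12, 15, 16, 8 characters in each block.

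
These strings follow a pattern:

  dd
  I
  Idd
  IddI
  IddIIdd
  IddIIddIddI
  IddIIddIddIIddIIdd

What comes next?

IddIIddIddIIddIIddIddIIddIddI

Each term (from the third on) is the previous term followed by the one before it: term 3 = I·dd = Idd.
So term 8 is IddIIddIddIIddIIdd·IddIIddIddI.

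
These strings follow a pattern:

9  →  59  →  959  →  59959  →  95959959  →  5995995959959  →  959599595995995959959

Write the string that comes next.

This is a Fibonacci-style word recurrence s(k) = s(k−2)·s(k−1): e.g. 9·59 = 959.
So term 8 is 5995995959959·959599595995995959959.

5995995959959959599595995995959959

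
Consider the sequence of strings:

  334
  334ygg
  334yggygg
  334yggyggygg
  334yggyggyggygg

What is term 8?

Every step adds ygg to the end: s(k+1) = s(k)·ygg.
From 334yggyggyggygg, 3 further steps: 334yggyggyggygg → 334yggyggyggyggygg → 334yggyggyggyggyggygg → (answer).

334yggyggyggyggyggyggygg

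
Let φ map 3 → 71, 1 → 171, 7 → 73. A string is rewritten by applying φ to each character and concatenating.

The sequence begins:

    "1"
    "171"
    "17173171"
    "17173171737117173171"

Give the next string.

Rewriting the 20 symbols of 17173171737117173171 one by one yields 171 73 171 73 71 171 73 171 73 71 73 171 171 73 171 73 71 171 73 171; concatenated:

1717317173711717317173717317117173171737117173171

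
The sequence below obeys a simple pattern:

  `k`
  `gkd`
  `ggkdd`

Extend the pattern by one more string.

Every step adds g to the front and d to the end of the previous string.
Applying this once more to ggkdd:

gggkddd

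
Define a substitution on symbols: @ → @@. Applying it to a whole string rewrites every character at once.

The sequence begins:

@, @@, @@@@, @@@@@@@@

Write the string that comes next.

@@@@@@@@@@@@@@@@

Rewriting each symbol of @@@@@@@@: @→@@, @→@@, @→@@, @→@@, @→@@, @→@@, @→@@, @→@@, which concatenates to @@ @@ @@ @@ @@ @@ @@ @@.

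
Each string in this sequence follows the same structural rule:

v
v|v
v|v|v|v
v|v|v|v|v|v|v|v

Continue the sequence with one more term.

Every step duplicates the string with '|' between the halves.
One more doubling of v|v|v|v|v|v|v|v gives the answer.

v|v|v|v|v|v|v|v|v|v|v|v|v|v|v|v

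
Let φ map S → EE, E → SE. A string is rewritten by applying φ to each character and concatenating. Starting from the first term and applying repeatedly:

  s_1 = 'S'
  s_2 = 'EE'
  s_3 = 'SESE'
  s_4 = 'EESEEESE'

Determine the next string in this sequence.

SESEEESESESEEESE

Rewriting each symbol of EESEEESE: E→SE, E→SE, S→EE, E→SE, E→SE, E→SE, S→EE, E→SE, which concatenates to SE SE EE SE SE SE EE SE.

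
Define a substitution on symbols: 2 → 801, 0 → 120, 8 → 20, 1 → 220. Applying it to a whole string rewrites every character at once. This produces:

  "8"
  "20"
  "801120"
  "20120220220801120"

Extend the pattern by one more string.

80112022080112080180112080180112020120220220801120

Applying the rule to each of the 17 symbols of 20120220220801120 gives the pieces 801 120 220 801 120 801 801 120 801 801 120 20 120 220 220 801 120, which concatenate to the answer.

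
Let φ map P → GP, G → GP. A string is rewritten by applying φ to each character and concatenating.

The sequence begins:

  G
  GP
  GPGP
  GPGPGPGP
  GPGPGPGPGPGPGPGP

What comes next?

Rewriting the 16 symbols of GPGPGPGPGPGPGPGP one by one yields GP GP GP GP GP GP GP GP GP GP GP GP GP GP GP GP; concatenated:

GPGPGPGPGPGPGPGPGPGPGPGPGPGPGPGP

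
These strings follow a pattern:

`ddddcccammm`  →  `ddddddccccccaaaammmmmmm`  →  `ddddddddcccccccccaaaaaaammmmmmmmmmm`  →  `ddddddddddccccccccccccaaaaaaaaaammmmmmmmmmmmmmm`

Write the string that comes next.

Each string has the form d^{2n+2} c^{3n} a^{3n-2} m^{4n-1} (n = 1, 2, …).
For the next term, n = 5, so the run lengths are 12, 15, 13, 19.

ddddddddddddcccccccccccccccaaaaaaaaaaaaammmmmmmmmmmmmmmmmmm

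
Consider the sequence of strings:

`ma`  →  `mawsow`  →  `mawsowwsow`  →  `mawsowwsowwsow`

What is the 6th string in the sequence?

Every step adds wsow to the end: s(k+1) = s(k)·wsow.
From mawsowwsowwsow, 2 further steps: mawsowwsowwsow → mawsowwsowwsowwsow → (answer).

mawsowwsowwsowwsowwsow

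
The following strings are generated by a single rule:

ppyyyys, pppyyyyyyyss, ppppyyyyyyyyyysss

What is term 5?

Reading off run lengths: p runs 2, 3, 4; y runs 4, 7, 10; s runs 1, 2, 3 — each is linear in n (n = 1, 2, …).
Setting n = 5 gives 6, 16, 5 characters in each block.

ppppppyyyyyyyyyyyyyyyysssss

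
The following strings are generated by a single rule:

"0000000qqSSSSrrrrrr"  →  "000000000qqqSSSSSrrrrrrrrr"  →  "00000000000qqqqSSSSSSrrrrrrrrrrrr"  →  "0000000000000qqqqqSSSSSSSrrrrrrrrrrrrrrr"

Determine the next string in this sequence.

Each string has the form 0^{2n+3} q^{n} S^{n+2} r^{3n}, where the shown terms are n = 2, 3, 4, 5.
At n = 6 the blocks have lengths 15, 6, 8, 18.

000000000000000qqqqqqSSSSSSSSrrrrrrrrrrrrrrrrrr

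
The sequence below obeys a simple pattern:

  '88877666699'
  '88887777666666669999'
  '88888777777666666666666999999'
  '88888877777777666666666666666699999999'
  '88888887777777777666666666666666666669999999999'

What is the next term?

Reading off run lengths: 8 runs 3, 4, 5, 6, 7; 7 runs 2, 4, 6, 8, 10; 6 runs 4, 8, 12, 16, 20; 9 runs 2, 4, 6, 8, 10 — each is linear in n (n = 1, 2, …).
At n = 6 the blocks have lengths 8, 12, 24, 12.

88888888777777777777666666666666666666666666999999999999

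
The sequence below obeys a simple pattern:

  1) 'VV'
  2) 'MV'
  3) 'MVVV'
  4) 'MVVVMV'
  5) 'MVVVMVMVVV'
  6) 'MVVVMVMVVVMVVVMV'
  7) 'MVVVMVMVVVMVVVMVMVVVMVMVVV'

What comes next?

MVVVMVMVVVMVVVMVMVVVMVMVVVMVVVMVMVVVMVVVMV

This is a Fibonacci-style word recurrence s(k) = s(k−1)·s(k−2): e.g. MV·VV = MVVV.
Continuing: MVVVMVMVVVMVVVMVMVVVMVMVVV · MVVVMVMVVVMVVVMV gives term 8.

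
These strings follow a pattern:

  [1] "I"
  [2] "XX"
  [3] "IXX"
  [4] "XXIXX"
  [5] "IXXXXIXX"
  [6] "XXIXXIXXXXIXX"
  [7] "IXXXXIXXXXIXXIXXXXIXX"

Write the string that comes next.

XXIXXIXXXXIXXIXXXXIXXXXIXXIXXXXIXX

Each term (from the third on) is the two preceding terms concatenated in order: term 3 = I·XX = IXX.
The next term joins XXIXXIXXXXIXX and IXXXXIXXXXIXXIXXXXIXX.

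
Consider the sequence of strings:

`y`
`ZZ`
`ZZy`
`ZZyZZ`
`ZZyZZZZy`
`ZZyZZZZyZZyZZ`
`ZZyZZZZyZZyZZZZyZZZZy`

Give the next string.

From term 3 onward, concatenate the last term with the second-to-last: ZZ·y = ZZy, ZZy·ZZ = ZZyZZ, …
Continuing: ZZyZZZZyZZyZZZZyZZZZy · ZZyZZZZyZZyZZ gives term 8.

ZZyZZZZyZZyZZZZyZZZZyZZyZZZZyZZyZZ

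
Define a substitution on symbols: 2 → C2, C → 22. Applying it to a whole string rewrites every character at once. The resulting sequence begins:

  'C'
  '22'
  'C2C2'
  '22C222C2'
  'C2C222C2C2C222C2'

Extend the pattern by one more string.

22C222C2C2C222C222C222C2C2C222C2

φ(C2C222C2C2C222C2) expands symbol-by-symbol to 22 C2 22 C2 C2 C2 22 C2 22 C2 22 C2 C2 C2 22 C2; joining the 16 pieces gives the next term.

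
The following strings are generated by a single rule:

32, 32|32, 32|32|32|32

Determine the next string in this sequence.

s(k+1) = s(k)·|·s(k) — each term doubles the last with '|' between the halves.
One more doubling of 32|32|32|32 gives the answer.

32|32|32|32|32|32|32|32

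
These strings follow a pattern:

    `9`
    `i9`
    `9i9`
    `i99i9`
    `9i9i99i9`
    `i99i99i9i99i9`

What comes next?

Each term (from the third on) is the two preceding terms concatenated in order: term 3 = 9·i9 = 9i9.
The next term joins 9i9i99i9 and i99i99i9i99i9.

9i9i99i9i99i99i9i99i9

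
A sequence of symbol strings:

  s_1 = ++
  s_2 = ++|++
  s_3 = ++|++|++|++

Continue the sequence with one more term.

Every step duplicates the string with '|' between the halves.
So the next term is two copies of ++|++|++|++ with '|' between the halves.

++|++|++|++|++|++|++|++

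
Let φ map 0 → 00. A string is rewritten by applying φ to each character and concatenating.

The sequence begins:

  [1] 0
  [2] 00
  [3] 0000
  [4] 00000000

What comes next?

Apply φ to 00000000 symbol by symbol: 0→00, 0→00, 0→00, 0→00, 0→00, 0→00, 0→00, 0→00; joined: 00 00 00 00 00 00 00 00.

0000000000000000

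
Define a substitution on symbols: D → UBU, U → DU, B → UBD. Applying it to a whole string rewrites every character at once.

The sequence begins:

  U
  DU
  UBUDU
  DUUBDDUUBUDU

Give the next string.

UBUDUDUUBDUBUUBUDUDUUBDDUUBUDU

Expanding DUUBDDUUBUDU: D→UBU, U→DU, U→DU, B→UBD, D→UBU, D→UBU, U→DU, U→DU, B→UBD, U→DU, D→UBU, U→DU. Concatenated: UBU DU DU UBD UBU UBU DU DU UBD DU UBU DU.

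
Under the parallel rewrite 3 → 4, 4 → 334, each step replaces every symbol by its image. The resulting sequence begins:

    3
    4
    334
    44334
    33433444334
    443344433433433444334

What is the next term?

3343344433433433444334443344433433433444334

Applying the rule to each of the 21 symbols of 443344433433433444334 gives the pieces 334 334 4 4 334 334 334 4 4 334 4 4 334 4 4 334 334 334 4 4 334, which concatenate to the answer.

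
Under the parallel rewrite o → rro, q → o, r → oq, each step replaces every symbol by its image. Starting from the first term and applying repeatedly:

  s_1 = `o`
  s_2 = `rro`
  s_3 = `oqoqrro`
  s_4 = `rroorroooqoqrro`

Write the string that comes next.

Rewriting the 15 symbols of rroorroooqoqrro one by one yields oq oq rro rro oq oq rro rro rro o rro o oq oq rro; concatenated:

oqoqrrorrooqoqrrorrorroorroooqoqrro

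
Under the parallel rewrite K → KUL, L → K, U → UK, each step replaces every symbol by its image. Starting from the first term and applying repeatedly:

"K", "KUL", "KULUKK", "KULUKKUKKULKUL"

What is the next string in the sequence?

KULUKKUKKULKULUKKULKULUKKKULUKK

φ(KULUKKUKKULKUL) expands symbol-by-symbol to KUL UK K UK KUL KUL UK KUL KUL UK K KUL UK K; joining the 14 pieces gives the next term.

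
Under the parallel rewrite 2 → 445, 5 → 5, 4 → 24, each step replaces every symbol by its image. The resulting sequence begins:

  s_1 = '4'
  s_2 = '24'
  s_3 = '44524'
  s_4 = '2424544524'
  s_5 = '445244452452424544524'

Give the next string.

Rewriting the 21 symbols of 445244452452424544524 one by one yields 24 24 5 445 24 24 24 5 445 24 5 445 24 445 24 5 24 24 5 445 24; concatenated:

242454452424245445245445244452452424544524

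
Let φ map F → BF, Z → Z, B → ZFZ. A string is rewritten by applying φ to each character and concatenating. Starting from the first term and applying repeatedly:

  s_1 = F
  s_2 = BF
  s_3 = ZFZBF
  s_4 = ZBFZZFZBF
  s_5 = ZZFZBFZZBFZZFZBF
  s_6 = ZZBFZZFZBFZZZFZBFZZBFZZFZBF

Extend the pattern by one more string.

Replace each of the 27 characters of ZZBFZZFZBFZZZFZBFZZBFZZFZBF in place — Z Z ZFZ BF Z Z BF Z ZFZ BF Z Z Z BF Z ZFZ BF Z Z ZFZ BF Z Z BF Z ZFZ BF — and concatenate.

ZZZFZBFZZBFZZFZBFZZZBFZZFZBFZZZFZBFZZBFZZFZBF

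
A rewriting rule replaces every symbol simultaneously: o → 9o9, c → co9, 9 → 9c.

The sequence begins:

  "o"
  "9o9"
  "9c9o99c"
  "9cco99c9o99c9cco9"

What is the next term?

9cco9co99o99c9cco99c9o99c9cco99cco9co99o99c

φ(9cco99c9o99c9cco9) expands symbol-by-symbol to 9c co9 co9 9o9 9c 9c co9 9c 9o9 9c 9c co9 9c co9 co9 9o9 9c; joining the 17 pieces gives the next term.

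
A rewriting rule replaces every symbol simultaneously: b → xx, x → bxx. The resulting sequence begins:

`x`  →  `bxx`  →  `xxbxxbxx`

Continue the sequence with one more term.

bxxbxxxxbxxbxxxxbxxbxx

Apply φ to xxbxxbxx symbol by symbol: x→bxx, x→bxx, b→xx, x→bxx, x→bxx, b→xx, x→bxx, x→bxx; joined: bxx bxx xx bxx bxx xx bxx bxx.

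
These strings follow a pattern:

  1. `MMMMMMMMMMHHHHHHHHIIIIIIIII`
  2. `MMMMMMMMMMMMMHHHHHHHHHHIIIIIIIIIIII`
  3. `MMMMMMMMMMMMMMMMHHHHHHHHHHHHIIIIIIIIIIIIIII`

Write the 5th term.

Each string has the form M^{3n+1} H^{2n+2} I^{3n}, where the shown terms are n = 3, 4, 5.
For term 5, n = 7, so the run lengths are 22, 16, 21.

MMMMMMMMMMMMMMMMMMMMMMHHHHHHHHHHHHHHHHIIIIIIIIIIIIIIIIIIIII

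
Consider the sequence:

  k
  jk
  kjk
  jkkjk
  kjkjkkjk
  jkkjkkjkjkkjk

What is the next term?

This is a Fibonacci-style word recurrence s(k) = s(k−2)·s(k−1): e.g. k·jk = kjk.
Continuing: kjkjkkjk · jkkjkkjkjkkjk gives term 7.

kjkjkkjkjkkjkkjkjkkjk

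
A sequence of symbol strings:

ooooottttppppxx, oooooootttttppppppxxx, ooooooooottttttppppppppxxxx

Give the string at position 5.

The n-th term is 2n+1 o's then n+2 t's then 2n p's then n x's, where the shown terms are n = 2, 3, 4.
For term 5, n = 6, so the run lengths are 13, 8, 12, 6.

ooooooooooooottttttttppppppppppppxxxxxx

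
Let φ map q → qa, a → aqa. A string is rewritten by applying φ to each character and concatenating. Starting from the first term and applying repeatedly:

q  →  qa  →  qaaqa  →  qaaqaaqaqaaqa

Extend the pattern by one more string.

Replace each of the 13 characters of qaaqaaqaqaaqa in place — qa aqa aqa qa aqa aqa qa aqa qa aqa aqa qa aqa — and concatenate.

qaaqaaqaqaaqaaqaqaaqaqaaqaaqaqaaqa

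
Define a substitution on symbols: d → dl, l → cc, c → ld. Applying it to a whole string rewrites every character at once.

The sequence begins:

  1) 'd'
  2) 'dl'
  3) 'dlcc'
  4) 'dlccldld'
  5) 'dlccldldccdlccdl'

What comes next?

dlccldldccdlccdlldlddlccldlddlcc

Applying the rule to each of the 16 symbols of dlccldldccdlccdl gives the pieces dl cc ld ld cc dl cc dl ld ld dl cc ld ld dl cc, which concatenate to the answer.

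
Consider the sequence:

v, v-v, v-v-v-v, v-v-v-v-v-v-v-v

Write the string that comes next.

Each string is two copies of the previous one joined by '-'.
Doubling v-v-v-v-v-v-v-v with '-' between the halves:

v-v-v-v-v-v-v-v-v-v-v-v-v-v-v-v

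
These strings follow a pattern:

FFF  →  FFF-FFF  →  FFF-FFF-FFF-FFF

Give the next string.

s(k+1) = s(k)·-·s(k) — each term doubles the last with '-' between the halves.
Doubling FFF-FFF-FFF-FFF with '-' between the halves:

FFF-FFF-FFF-FFF-FFF-FFF-FFF-FFF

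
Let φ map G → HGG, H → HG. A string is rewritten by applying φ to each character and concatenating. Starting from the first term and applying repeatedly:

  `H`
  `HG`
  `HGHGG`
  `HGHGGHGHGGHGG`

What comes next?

HGHGGHGHGGHGGHGHGGHGHGGHGGHGHGGHGG

φ(HGHGGHGHGGHGG) expands symbol-by-symbol to HG HGG HG HGG HGG HG HGG HG HGG HGG HG HGG HGG; joining the 13 pieces gives the next term.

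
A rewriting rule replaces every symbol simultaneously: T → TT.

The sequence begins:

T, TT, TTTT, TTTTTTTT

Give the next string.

Apply φ to TTTTTTTT symbol by symbol: T→TT, T→TT, T→TT, T→TT, T→TT, T→TT, T→TT, T→TT; joined: TT TT TT TT TT TT TT TT.

TTTTTTTTTTTTTTTT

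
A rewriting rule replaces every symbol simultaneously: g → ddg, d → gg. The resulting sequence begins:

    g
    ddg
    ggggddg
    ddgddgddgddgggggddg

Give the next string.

Applying the rule to each of the 19 symbols of ddgddgddgddgggggddg gives the pieces gg gg ddg gg gg ddg gg gg ddg gg gg ddg ddg ddg ddg ddg gg gg ddg, which concatenate to the answer.

ggggddgggggddgggggddgggggddgddgddgddgddgggggddg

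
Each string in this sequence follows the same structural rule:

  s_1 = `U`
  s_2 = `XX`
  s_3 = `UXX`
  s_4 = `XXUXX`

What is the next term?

Each term (from the third on) is the two preceding terms concatenated in order: term 3 = U·XX = UXX.
The next term joins UXX and XXUXX.

UXXXXUXX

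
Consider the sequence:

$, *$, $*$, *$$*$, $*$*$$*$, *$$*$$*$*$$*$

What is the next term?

Each term (from the third on) is the two preceding terms concatenated in order: term 3 = $·*$ = $*$.
So term 7 is $*$*$$*$·*$$*$$*$*$$*$.

$*$*$$*$*$$*$$*$*$$*$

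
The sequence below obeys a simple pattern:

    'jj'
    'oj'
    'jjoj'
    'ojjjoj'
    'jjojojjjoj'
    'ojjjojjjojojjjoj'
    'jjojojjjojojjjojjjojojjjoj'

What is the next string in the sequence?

ojjjojjjojojjjojjjojojjjojojjjojjjojojjjoj

From term 3 onward, concatenate the second-to-last term with the last: jj·oj = jjoj, oj·jjoj = ojjjoj, …
Continuing: ojjjojjjojojjjoj · jjojojjjojojjjojjjojojjjoj gives term 8.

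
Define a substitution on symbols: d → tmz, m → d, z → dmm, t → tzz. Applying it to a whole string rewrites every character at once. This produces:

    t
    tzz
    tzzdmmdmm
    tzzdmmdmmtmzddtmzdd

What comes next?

Rewriting the 19 symbols of tzzdmmdmmtmzddtmzdd one by one yields tzz dmm dmm tmz d d tmz d d tzz d dmm tmz tmz tzz d dmm tmz tmz; concatenated:

tzzdmmdmmtmzddtmzddtzzddmmtmztmztzzddmmtmztmz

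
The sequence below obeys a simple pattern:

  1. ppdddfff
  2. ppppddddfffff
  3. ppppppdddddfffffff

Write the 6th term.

Term n consists of 2n p's, followed by n+2 d's, followed by 2n+1 f's (n = 1, 2, …).
Setting n = 6 gives 12, 8, 13 characters in each block.

ppppppppppppddddddddfffffffffffff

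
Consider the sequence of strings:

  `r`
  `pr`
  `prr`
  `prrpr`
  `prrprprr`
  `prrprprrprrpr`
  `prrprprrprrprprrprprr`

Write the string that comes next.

prrprprrprrprprrprprrprrprprrprrpr

This is a Fibonacci-style word recurrence s(k) = s(k−1)·s(k−2): e.g. pr·r = prr.
The next term joins prrprprrprrprprrprprr and prrprprrprrpr.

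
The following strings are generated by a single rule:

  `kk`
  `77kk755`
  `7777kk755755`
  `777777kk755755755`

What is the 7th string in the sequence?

777777777777kk755755755755755755

s(k+1) = 77·s(k)·755, so each term gains 77 as a prefix and 755 as a suffix.
From 777777kk755755755, 3 further steps: 777777kk755755755 → 77777777kk755755755755 → 7777777777kk755755755755755 → (answer).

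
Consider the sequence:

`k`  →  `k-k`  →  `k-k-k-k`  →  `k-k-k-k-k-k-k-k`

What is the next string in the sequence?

k-k-k-k-k-k-k-k-k-k-k-k-k-k-k-k

s(k+1) = s(k)·-·s(k) — each term doubles the last with '-' between the halves.
So the next term is two copies of k-k-k-k-k-k-k-k with '-' between the halves.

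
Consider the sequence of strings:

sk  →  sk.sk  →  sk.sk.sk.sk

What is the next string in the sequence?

s(k+1) = s(k)·.·s(k) — each term doubles the last with '.' between the halves.
Doubling sk.sk.sk.sk with '.' between the halves:

sk.sk.sk.sk.sk.sk.sk.sk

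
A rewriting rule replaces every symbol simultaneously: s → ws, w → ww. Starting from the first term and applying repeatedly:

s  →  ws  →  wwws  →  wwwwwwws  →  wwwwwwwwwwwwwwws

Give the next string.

Replace each of the 16 characters of wwwwwwwwwwwwwwws in place — ww ww ww ww ww ww ww ww ww ww ww ww ww ww ww ws — and concatenate.

wwwwwwwwwwwwwwwwwwwwwwwwwwwwwwws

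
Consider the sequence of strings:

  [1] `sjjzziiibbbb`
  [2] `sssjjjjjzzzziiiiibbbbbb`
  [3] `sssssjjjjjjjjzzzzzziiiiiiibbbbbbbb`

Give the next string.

The n-th term is 2n-1 s's then 3n-1 j's then 2n z's then 2n+1 i's then 2n+2 b's (n = 1, 2, …).
At n = 4 the blocks have lengths 7, 11, 8, 9, 10.

sssssssjjjjjjjjjjjzzzzzzzziiiiiiiiibbbbbbbbbb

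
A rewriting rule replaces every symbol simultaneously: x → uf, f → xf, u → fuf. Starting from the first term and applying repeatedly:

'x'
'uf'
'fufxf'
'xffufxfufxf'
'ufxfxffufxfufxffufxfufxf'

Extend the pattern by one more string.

fufxfufxfufxfxffufxfufxffufxfufxfxffufxfufxffufxfufxf

Replace each of the 24 characters of ufxfxffufxfufxffufxfufxf in place — fuf xf uf xf uf xf xf fuf xf uf xf fuf xf uf xf xf fuf xf uf xf fuf xf uf xf — and concatenate.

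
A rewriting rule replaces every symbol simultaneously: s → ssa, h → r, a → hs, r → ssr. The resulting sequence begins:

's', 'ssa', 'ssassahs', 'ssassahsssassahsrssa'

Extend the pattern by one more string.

ssassahsssassahsrssassassahsssassahsrssassrssassahs

Applying the rule to each of the 20 symbols of ssassahsssassahsrssa gives the pieces ssa ssa hs ssa ssa hs r ssa ssa ssa hs ssa ssa hs r ssa ssr ssa ssa hs, which concatenate to the answer.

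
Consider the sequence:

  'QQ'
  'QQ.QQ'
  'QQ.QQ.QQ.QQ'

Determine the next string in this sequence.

QQ.QQ.QQ.QQ.QQ.QQ.QQ.QQ

Each string is two copies of the previous one joined by '.'.
So the next term is two copies of QQ.QQ.QQ.QQ with '.' between the halves.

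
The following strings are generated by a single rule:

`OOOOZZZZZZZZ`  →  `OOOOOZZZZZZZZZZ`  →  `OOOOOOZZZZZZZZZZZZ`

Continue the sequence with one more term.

OOOOOOOZZZZZZZZZZZZZZ

Term n consists of n+1 O's, followed by 2n+2 Z's, where the shown terms are n = 3, 4, 5.
Setting n = 6 gives 7, 14 characters in each block.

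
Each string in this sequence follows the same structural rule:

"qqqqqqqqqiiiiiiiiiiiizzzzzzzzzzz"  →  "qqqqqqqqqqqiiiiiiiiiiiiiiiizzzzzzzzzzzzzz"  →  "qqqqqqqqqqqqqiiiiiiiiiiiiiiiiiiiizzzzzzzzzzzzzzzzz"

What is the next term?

Each string has the form q^{2n+3} i^{4n} z^{3n+2}, where the shown terms are n = 3, 4, 5.
At n = 6 the blocks have lengths 15, 24, 20.

qqqqqqqqqqqqqqqiiiiiiiiiiiiiiiiiiiiiiiizzzzzzzzzzzzzzzzzzzz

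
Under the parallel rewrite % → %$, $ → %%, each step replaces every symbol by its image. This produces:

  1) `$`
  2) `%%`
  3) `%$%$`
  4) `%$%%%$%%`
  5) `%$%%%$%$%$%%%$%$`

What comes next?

%$%%%$%$%$%%%$%%%$%%%$%$%$%%%$%%

Replace each of the 16 characters of %$%%%$%$%$%%%$%$ in place — %$ %% %$ %$ %$ %% %$ %% %$ %% %$ %$ %$ %% %$ %% — and concatenate.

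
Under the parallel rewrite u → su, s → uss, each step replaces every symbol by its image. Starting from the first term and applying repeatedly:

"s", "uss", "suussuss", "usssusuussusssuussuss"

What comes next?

suussussusssuusssusuussusssuussussusssusuussusssuussuss

Replace each of the 21 characters of usssusuussusssuussuss in place — su uss uss uss su uss su su uss uss su uss uss uss su su uss uss su uss uss — and concatenate.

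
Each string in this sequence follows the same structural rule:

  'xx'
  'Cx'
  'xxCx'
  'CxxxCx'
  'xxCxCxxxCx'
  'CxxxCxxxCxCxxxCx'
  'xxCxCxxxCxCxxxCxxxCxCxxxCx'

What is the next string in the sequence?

Each term (from the third on) is the two preceding terms concatenated in order: term 3 = xx·Cx = xxCx.
The next term joins CxxxCxxxCxCxxxCx and xxCxCxxxCxCxxxCxxxCxCxxxCx.

CxxxCxxxCxCxxxCxxxCxCxxxCxCxxxCxxxCxCxxxCx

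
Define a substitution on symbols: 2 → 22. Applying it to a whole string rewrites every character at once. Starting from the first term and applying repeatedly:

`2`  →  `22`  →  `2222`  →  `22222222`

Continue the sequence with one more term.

2222222222222222

Apply φ to 22222222 symbol by symbol: 2→22, 2→22, 2→22, 2→22, 2→22, 2→22, 2→22, 2→22; joined: 22 22 22 22 22 22 22 22.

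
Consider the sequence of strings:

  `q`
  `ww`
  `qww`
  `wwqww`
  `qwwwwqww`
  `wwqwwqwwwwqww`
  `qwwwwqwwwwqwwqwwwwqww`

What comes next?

wwqwwqwwwwqwwqwwwwqwwwwqwwqwwwwqww

Each term (from the third on) is the two preceding terms concatenated in order: term 3 = q·ww = qww.
The next term joins wwqwwqwwwwqww and qwwwwqwwwwqwwqwwwwqww.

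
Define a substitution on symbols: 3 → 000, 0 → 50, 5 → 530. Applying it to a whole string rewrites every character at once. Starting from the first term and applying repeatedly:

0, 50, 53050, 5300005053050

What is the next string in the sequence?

Rewriting the 13 symbols of 5300005053050 one by one yields 530 000 50 50 50 50 530 50 530 000 50 530 50; concatenated:

53000050505050530505300005053050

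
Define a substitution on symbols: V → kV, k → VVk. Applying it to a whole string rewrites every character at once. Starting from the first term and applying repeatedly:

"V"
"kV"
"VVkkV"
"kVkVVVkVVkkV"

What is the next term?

VVkkVVVkkVkVkVVVkkVkVVVkVVkkV

Rewriting each symbol of kVkVVVkVVkkV: k→VVk, V→kV, k→VVk, V→kV, V→kV, V→kV, k→VVk, V→kV, V→kV, k→VVk, k→VVk, V→kV, which concatenates to VVk kV VVk kV kV kV VVk kV kV VVk VVk kV.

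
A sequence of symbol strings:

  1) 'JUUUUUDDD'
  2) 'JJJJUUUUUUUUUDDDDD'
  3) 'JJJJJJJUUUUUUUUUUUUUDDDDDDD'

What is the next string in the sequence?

JJJJJJJJJJUUUUUUUUUUUUUUUUUDDDDDDDDD

Each string has the form J^{3n-2} U^{4n+1} D^{2n+1} (n = 1, 2, …).
For the next term, n = 4, so the run lengths are 10, 17, 9.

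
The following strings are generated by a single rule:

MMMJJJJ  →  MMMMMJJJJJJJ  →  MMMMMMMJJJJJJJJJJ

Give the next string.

The n-th term is 2n+1 M's then 3n+1 J's (n = 1, 2, …).
At n = 4 the blocks have lengths 9, 13.

MMMMMMMMMJJJJJJJJJJJJJ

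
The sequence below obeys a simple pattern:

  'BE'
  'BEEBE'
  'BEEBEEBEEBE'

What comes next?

Every step duplicates the string with 'E' between the halves.
So the next term is two copies of BEEBEEBEEBE with 'E' between the halves.

BEEBEEBEEBEEBEEBEEBEEBE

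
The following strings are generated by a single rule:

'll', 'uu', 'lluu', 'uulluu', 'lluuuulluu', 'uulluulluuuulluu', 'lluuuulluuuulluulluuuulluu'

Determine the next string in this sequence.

This is a Fibonacci-style word recurrence s(k) = s(k−2)·s(k−1): e.g. ll·uu = lluu.
So term 8 is uulluulluuuulluu·lluuuulluuuulluulluuuulluu.

uulluulluuuulluulluuuulluuuulluulluuuulluu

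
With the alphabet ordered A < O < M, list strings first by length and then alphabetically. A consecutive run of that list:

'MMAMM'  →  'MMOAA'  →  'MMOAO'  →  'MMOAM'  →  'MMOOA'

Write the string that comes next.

MMOOO

The successor of MMOOA increments the rightmost position that isn't already M and resets every position after it to A.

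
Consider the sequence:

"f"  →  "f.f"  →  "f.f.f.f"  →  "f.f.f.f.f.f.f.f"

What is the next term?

s(k+1) = s(k)·.·s(k) — each term doubles the last with '.' between the halves.
One more doubling of f.f.f.f.f.f.f.f gives the answer.

f.f.f.f.f.f.f.f.f.f.f.f.f.f.f.f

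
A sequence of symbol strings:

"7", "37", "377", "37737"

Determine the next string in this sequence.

This is a Fibonacci-style word recurrence s(k) = s(k−1)·s(k−2): e.g. 37·7 = 377.
So term 5 is 37737·377.

37737377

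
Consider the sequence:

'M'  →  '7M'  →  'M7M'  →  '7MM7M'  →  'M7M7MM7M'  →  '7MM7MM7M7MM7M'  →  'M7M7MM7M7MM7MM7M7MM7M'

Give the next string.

7MM7MM7M7MM7MM7M7MM7M7MM7MM7M7MM7M

Each term (from the third on) is the two preceding terms concatenated in order: term 3 = M·7M = M7M.
So term 8 is 7MM7MM7M7MM7M·M7M7MM7M7MM7MM7M7MM7M.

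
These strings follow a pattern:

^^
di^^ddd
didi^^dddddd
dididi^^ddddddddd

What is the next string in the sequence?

Each term wraps the previous one in di on the left and ddd on the right.
One more step from dididi^^ddddddddd gives the answer.

didididi^^dddddddddddd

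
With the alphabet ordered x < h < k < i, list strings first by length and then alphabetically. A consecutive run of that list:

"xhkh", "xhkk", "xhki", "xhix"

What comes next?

Treat xhix as a base-4 numeral over the given alphabet and add one, carrying through any trailing i's.

xhih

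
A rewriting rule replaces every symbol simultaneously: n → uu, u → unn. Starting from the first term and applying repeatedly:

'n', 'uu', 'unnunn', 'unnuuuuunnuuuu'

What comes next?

unnuuuuunnunnunnunnunnuuuuunnunnunnunn

Replace each of the 14 characters of unnuuuuunnuuuu in place — unn uu uu unn unn unn unn unn uu uu unn unn unn unn — and concatenate.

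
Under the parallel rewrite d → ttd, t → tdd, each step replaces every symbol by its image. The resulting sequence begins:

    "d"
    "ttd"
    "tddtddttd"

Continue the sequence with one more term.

Expanding tddtddttd: t→tdd, d→ttd, d→ttd, t→tdd, d→ttd, d→ttd, t→tdd, t→tdd, d→ttd. Concatenated: tdd ttd ttd tdd ttd ttd tdd tdd ttd.

tddttdttdtddttdttdtddtddttd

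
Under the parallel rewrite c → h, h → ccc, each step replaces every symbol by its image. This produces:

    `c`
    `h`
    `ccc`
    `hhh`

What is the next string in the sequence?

ccccccccc

Rewriting each symbol of hhh: h→ccc, h→ccc, h→ccc, which concatenates to ccc ccc ccc.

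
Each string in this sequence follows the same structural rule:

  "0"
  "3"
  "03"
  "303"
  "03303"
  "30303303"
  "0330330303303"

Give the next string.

303033030330330303303

Each term (from the third on) is the two preceding terms concatenated in order: term 3 = 0·3 = 03.
The next term joins 30303303 and 0330330303303.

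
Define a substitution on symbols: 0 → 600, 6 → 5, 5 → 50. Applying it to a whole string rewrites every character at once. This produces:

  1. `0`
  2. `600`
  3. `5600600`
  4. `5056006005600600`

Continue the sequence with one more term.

Rewriting the 16 symbols of 5056006005600600 one by one yields 50 600 50 5 600 600 5 600 600 50 5 600 600 5 600 600; concatenated:

5060050560060056006005056006005600600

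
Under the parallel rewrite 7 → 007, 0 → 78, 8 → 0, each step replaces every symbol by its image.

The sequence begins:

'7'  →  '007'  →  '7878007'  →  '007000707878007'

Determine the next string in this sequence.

Rewriting the 15 symbols of 007000707878007 one by one yields 78 78 007 78 78 78 007 78 007 0 007 0 78 78 007; concatenated:

787800778787800778007000707878007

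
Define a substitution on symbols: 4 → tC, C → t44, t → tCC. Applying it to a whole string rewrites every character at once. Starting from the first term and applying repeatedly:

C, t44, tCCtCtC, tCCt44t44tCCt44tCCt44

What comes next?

Rewriting the 21 symbols of tCCt44t44tCCt44tCCt44 one by one yields tCC t44 t44 tCC tC tC tCC tC tC tCC t44 t44 tCC tC tC tCC t44 t44 tCC tC tC; concatenated:

tCCt44t44tCCtCtCtCCtCtCtCCt44t44tCCtCtCtCCt44t44tCCtCtC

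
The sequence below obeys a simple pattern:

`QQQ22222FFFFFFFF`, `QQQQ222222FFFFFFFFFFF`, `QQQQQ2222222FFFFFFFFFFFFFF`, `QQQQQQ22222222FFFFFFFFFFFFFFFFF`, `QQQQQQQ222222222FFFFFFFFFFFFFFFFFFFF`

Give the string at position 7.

QQQQQQQQQ22222222222FFFFFFFFFFFFFFFFFFFFFFFFFF

Reading off run lengths: Q runs 3, 4, 5, 6, 7; 2 runs 5, 6, 7, 8, 9; F runs 8, 11, 14, 17, 20 — each is linear in n, where the shown terms are n = 3, 4, 5, 6, 7.
For term 7, n = 9, so the run lengths are 9, 11, 26.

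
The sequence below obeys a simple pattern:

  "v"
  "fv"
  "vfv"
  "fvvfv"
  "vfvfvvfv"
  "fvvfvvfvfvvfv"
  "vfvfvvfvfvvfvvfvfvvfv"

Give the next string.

fvvfvvfvfvvfvvfvfvvfvfvvfvvfvfvvfv

Each term (from the third on) is the two preceding terms concatenated in order: term 3 = v·fv = vfv.
So term 8 is fvvfvvfvfvvfv·vfvfvvfvfvvfvvfvfvvfv.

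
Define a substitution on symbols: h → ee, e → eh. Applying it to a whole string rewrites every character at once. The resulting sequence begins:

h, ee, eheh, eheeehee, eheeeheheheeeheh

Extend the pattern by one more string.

Replace each of the 16 characters of eheeeheheheeeheh in place — eh ee eh eh eh ee eh ee eh ee eh eh eh ee eh ee — and concatenate.

eheeeheheheeeheeeheeeheheheeehee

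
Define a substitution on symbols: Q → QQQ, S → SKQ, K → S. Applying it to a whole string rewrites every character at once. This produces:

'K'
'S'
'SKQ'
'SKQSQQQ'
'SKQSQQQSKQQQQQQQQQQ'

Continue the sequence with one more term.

SKQSQQQSKQQQQQQQQQQSKQSQQQQQQQQQQQQQQQQQQQQQQQQQQQQQQ

φ(SKQSQQQSKQQQQQQQQQQ) expands symbol-by-symbol to SKQ S QQQ SKQ QQQ QQQ QQQ SKQ S QQQ QQQ QQQ QQQ QQQ QQQ QQQ QQQ QQQ QQQ; joining the 19 pieces gives the next term.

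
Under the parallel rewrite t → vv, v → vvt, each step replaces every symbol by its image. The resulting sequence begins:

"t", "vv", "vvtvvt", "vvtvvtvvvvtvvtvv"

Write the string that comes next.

Rewriting the 16 symbols of vvtvvtvvvvtvvtvv one by one yields vvt vvt vv vvt vvt vv vvt vvt vvt vvt vv vvt vvt vv vvt vvt; concatenated:

vvtvvtvvvvtvvtvvvvtvvtvvtvvtvvvvtvvtvvvvtvvt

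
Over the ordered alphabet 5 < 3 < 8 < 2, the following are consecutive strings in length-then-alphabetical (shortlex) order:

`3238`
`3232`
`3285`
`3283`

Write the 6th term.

3282

Continuing the enumeration 2 steps past 3283: 3283 → 3288 → (answer).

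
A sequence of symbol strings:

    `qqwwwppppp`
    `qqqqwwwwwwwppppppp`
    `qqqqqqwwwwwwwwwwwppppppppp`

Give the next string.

The n-th term is 2n q's then 4n-1 w's then 2n+3 p's (n = 1, 2, …).
Setting n = 4 gives 8, 15, 11 characters in each block.

qqqqqqqqwwwwwwwwwwwwwwwppppppppppp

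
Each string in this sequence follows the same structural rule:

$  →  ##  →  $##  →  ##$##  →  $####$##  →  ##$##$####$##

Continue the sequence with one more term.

This is a Fibonacci-style word recurrence s(k) = s(k−2)·s(k−1): e.g. $·## = $##.
The next term joins $####$## and ##$##$####$##.

$####$####$##$####$##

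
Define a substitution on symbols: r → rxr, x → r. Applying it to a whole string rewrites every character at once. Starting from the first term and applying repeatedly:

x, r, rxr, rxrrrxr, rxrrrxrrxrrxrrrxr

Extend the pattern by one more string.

Replace each of the 17 characters of rxrrrxrrxrrxrrrxr in place — rxr r rxr rxr rxr r rxr rxr r rxr rxr r rxr rxr rxr r rxr — and concatenate.

rxrrrxrrxrrxrrrxrrxrrrxrrxrrrxrrxrrxrrrxr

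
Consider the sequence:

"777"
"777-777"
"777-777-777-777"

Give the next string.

s(k+1) = s(k)·-·s(k) — each term doubles the last with '-' between the halves.
Doubling 777-777-777-777 with '-' between the halves:

777-777-777-777-777-777-777-777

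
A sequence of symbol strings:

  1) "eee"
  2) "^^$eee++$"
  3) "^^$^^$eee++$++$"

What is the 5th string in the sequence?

s(k+1) = ^^$·s(k)·++$, so each term gains ^^$ as a prefix and ++$ as a suffix.
From ^^$^^$eee++$++$, 2 further steps: ^^$^^$eee++$++$ → ^^$^^$^^$eee++$++$++$ → (answer).

^^$^^$^^$^^$eee++$++$++$++$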